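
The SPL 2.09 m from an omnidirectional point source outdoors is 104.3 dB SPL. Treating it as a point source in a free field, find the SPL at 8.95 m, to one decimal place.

Free-field point source: level drops by 20·log₁₀ of the distance ratio.
ΔL = −20·log₁₀(8.95/2.09) = -12.63 dB, so L₂ = 104.3 + (-12.63) = 91.7 dB SPL.

91.7 dB SPL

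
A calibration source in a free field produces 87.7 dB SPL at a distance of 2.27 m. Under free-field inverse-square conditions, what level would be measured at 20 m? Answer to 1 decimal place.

68.8 dB SPL

For a point source in a free field, ΔL = −20·log₁₀(d₂/d₁).
ΔL = −20·log₁₀(20/2.27) = -18.90 dB, so L₂ = 87.7 + (-18.90) = 68.8 dB SPL.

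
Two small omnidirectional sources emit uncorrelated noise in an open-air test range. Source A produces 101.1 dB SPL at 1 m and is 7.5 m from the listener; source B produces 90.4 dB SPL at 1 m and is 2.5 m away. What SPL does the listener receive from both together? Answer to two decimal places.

86.07 dB SPL

At the listener: L_A = 101.1 − 20·log₁₀(7.5) = 83.599 dB; L_B = 90.4 − 20·log₁₀(2.5) = 82.441 dB.
Combined: 10·log₁₀(10^(83.599/10)+10^(82.441/10)) = 86.07 dB SPL.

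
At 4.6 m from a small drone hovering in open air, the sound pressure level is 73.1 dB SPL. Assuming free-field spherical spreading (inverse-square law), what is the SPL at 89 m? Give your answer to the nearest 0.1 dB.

47.4 dB SPL

Inverse-square spreading gives ΔL = −20·log₁₀(d₂/d₁).
ΔL = −20·log₁₀(89/4.6) = -25.73 dB, so L₂ = 73.1 + (-25.73) = 47.4 dB SPL.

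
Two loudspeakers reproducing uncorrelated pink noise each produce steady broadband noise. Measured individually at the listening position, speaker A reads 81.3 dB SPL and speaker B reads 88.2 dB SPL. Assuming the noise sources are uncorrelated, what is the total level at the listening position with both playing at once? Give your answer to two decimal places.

89.01 dB SPL

Incoherent sources sum as intensities:
L_total = 10·log₁₀(10^(81.3/10) + 10^(88.2/10)) = 10·log₁₀(795600000) = 89.01 dB SPL.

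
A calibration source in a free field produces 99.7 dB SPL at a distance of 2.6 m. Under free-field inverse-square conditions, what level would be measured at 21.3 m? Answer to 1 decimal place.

Free-field point source: level drops by 20·log₁₀ of the distance ratio.
ΔL = −20·log₁₀(21.3/2.6) = -18.27 dB, so L₂ = 99.7 + (-18.27) = 81.4 dB SPL.

81.4 dB SPL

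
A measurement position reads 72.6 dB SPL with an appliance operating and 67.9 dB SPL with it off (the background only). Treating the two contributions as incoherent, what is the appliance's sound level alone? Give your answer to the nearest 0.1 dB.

70.8 dB SPL

Background correction is a power subtraction:
L_src = 10·log₁₀(10^(72.6/10) − 10^(67.9/10)) = 10·log₁₀(12030000) = 70.8 dB SPL.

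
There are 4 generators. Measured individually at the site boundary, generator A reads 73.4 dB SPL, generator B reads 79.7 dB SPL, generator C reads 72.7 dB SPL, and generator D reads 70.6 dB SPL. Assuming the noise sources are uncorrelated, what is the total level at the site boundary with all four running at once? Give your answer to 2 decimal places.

Add the sources as powers (linear), then convert back to dB:
L_total = 10·log₁₀(10^(73.4/10) + 10^(79.7/10) + 10^(72.7/10) + 10^(70.6/10)) = 10·log₁₀(145300000) = 81.62 dB SPL.

81.62 dB SPL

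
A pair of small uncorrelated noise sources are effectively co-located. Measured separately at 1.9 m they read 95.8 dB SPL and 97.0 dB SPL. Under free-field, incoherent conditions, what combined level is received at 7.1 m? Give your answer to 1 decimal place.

88.0 dB SPL

Combined at 1.9 m: 10·log₁₀(10^(95.8/10)+10^(97.0/10)) = 99.45 dB SPL.
Then apply −20·log₁₀(7.1/1.9) = -11.45 dB → 88.0 dB SPL.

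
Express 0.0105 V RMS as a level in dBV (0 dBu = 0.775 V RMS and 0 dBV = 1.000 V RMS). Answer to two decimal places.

-39.58 dBV

dBV = 20·log₁₀(V / 1.000 V).
20·log₁₀(0.0105/1.000) = -39.58 dBV.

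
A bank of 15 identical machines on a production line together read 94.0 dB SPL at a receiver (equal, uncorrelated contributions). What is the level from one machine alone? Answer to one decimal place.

82.2 dB SPL

15 equal incoherent sources add 10·log₁₀(15) = 11.76 dB over one source.
L_one = 94.0 − 11.76 = 82.2 dB SPL.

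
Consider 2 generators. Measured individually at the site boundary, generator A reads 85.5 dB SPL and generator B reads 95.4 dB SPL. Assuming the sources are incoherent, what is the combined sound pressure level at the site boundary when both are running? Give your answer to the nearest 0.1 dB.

Incoherent sources sum as intensities:
L_total = 10·log₁₀(10^(85.5/10) + 10^(95.4/10)) = 10·log₁₀(3822000000) = 95.8 dB SPL.

95.8 dB SPL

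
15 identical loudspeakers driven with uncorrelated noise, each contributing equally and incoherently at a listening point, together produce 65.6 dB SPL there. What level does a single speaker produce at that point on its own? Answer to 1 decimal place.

53.8 dB SPL

15 equal incoherent sources add 10·log₁₀(15) = 11.76 dB over one source.
L_one = 65.6 − 11.76 = 53.8 dB SPL.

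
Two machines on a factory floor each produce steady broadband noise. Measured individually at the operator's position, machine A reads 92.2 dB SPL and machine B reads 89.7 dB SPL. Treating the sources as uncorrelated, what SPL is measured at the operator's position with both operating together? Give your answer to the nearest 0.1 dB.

Uncorrelated sources add in intensity (power), not in dB.
L_total = 10·log₁₀(10^(92.2/10) + 10^(89.7/10)) = 10·log₁₀(2593000000) = 94.1 dB SPL.

94.1 dB SPL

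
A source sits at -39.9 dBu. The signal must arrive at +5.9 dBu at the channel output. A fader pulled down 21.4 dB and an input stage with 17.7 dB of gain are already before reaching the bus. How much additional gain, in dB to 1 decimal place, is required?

The required make-up gain is the shortfall in the dB sum.
G = +5.9 − (-39.9) + 21.4 − 17.7 = 49.5 dB.

49.5 dB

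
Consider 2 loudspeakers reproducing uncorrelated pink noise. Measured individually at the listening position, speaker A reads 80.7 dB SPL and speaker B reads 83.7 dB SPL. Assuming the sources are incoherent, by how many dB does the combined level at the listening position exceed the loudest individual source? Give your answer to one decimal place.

1.8 dB

Incoherent sources sum as intensities:
L_total = 10·log₁₀(10^(80.7/10) + 10^(83.7/10)) = 85.46 dB SPL.
Excess over the loudest (83.7 dB): 85.46 − 83.7 = 1.8 dB.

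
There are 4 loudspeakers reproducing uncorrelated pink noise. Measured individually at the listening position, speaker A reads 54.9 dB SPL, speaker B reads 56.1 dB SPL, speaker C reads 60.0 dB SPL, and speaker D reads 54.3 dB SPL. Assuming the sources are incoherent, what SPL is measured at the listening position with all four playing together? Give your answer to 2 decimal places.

Uncorrelated sources add in intensity (power), not in dB.
L_total = 10·log₁₀(10^(54.9/10) + 10^(56.1/10) + 10^(60.0/10) + 10^(54.3/10)) = 10·log₁₀(1986000) = 62.98 dB SPL.

62.98 dB SPL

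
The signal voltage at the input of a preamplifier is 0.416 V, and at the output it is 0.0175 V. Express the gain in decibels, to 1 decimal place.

Voltage is an amplitude quantity, so gain = 20·log₁₀(V_out/V_in).
20·log₁₀(0.0175/0.416) = 20·log₁₀(0.04207) = -27.5 dB.

-27.5 dB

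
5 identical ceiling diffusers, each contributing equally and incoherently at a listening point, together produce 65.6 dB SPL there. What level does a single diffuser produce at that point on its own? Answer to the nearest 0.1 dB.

58.6 dB SPL

5 equal incoherent sources add 10·log₁₀(5) = 6.99 dB over one source.
L_one = 65.6 − 6.99 = 58.6 dB SPL.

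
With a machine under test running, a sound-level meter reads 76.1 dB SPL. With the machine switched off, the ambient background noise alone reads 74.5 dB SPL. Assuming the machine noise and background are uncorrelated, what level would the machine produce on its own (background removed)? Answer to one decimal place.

Subtract intensities: L_src = 10·log₁₀(10^(L_total/10) − 10^(L_bg/10)).
L_src = 10·log₁₀(10^(76.1/10) − 10^(74.5/10)) = 10·log₁₀(12550000) = 71.0 dB SPL.

71.0 dB SPL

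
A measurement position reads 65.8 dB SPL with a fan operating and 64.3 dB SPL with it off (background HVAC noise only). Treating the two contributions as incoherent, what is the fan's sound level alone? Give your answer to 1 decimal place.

Background correction is a power subtraction:
L_src = 10·log₁₀(10^(65.8/10) − 10^(64.3/10)) = 10·log₁₀(1110000) = 60.5 dB SPL.

60.5 dB SPL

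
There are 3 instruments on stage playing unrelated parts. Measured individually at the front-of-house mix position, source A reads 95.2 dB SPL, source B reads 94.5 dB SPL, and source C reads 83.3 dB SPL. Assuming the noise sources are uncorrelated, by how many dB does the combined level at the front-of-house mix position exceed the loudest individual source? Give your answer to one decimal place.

2.8 dB

Add the sources as powers (linear), then convert back to dB:
L_total = 10·log₁₀(10^(95.2/10) + 10^(94.5/10) + 10^(83.3/10)) = 98.02 dB SPL.
Excess over the loudest (95.2 dB): 98.02 − 95.2 = 2.8 dB.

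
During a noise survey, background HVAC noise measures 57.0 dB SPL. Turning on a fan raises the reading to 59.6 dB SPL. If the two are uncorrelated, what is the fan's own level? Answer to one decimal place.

56.1 dB SPL

Remove the background by subtracting linear intensities:
L_src = 10·log₁₀(10^(59.6/10) − 10^(57.0/10)) = 10·log₁₀(410800) = 56.1 dB SPL.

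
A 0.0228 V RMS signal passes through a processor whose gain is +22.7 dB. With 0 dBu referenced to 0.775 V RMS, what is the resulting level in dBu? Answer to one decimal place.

-7.9 dBu

Input level: 20·log₁₀(0.0228/0.775) = -30.63 dBu.
Output: -30.63 + 22.7 = -7.9 dBu.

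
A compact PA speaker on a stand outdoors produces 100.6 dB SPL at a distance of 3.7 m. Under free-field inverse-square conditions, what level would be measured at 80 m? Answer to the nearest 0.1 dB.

73.9 dB SPL

Inverse-square spreading gives ΔL = −20·log₁₀(d₂/d₁).
ΔL = −20·log₁₀(80/3.7) = -26.70 dB, so L₂ = 100.6 + (-26.70) = 73.9 dB SPL.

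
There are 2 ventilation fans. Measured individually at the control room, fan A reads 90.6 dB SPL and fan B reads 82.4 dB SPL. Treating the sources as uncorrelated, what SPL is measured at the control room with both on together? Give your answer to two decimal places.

Uncorrelated sources add in intensity (power), not in dB.
L_total = 10·log₁₀(10^(90.6/10) + 10^(82.4/10)) = 10·log₁₀(1322000000) = 91.21 dB SPL.

91.21 dB SPL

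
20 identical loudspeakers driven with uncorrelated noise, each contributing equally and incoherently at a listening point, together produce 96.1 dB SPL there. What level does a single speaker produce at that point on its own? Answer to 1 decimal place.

83.1 dB SPL

20 equal incoherent sources add 10·log₁₀(20) = 13.01 dB over one source.
L_one = 96.1 − 13.01 = 83.1 dB SPL.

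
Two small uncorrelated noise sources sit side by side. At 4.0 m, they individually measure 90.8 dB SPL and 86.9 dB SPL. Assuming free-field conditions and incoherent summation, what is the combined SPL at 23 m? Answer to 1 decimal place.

77.1 dB SPL

Combined at 4.0 m: 10·log₁₀(10^(90.8/10)+10^(86.9/10)) = 92.28 dB SPL.
Then apply −20·log₁₀(23/4.0) = -15.19 dB → 77.1 dB SPL.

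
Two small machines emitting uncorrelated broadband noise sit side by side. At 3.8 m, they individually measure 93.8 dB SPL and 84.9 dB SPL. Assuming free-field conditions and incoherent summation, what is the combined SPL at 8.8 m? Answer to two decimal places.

Combined at 3.8 m: 10·log₁₀(10^(93.8/10)+10^(84.9/10)) = 94.326 dB SPL.
Then apply −20·log₁₀(8.8/3.8) = -7.294 dB → 87.03 dB SPL.

87.03 dB SPL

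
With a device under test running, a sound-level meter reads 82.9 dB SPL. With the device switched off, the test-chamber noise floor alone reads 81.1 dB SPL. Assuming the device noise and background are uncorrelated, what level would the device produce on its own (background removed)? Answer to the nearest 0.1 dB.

78.2 dB SPL

Background correction is a power subtraction:
L_src = 10·log₁₀(10^(82.9/10) − 10^(81.1/10)) = 10·log₁₀(66160000) = 78.2 dB SPL.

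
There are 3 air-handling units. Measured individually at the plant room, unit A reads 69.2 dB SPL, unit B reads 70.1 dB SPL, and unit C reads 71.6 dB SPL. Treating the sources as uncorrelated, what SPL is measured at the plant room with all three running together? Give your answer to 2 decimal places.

75.19 dB SPL

Add the sources as powers (linear), then convert back to dB:
L_total = 10·log₁₀(10^(69.2/10) + 10^(70.1/10) + 10^(71.6/10)) = 10·log₁₀(33000000) = 75.19 dB SPL.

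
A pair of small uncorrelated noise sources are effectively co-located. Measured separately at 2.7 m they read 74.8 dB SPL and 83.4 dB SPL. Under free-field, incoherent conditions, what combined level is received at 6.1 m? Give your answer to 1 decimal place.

76.9 dB SPL

Combined at 2.7 m: 10·log₁₀(10^(74.8/10)+10^(83.4/10)) = 83.96 dB SPL.
Then apply −20·log₁₀(6.1/2.7) = -7.08 dB → 76.9 dB SPL.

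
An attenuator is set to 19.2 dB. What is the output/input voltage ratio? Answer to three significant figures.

0.110

Voltage ratio = 10^(dB/20).
10^(-19.2/20) = 10^(-0.9600) = 0.110.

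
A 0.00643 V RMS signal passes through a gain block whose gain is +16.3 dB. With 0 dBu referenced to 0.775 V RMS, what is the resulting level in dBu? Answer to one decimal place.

-25.3 dBu

Input level: 20·log₁₀(0.00643/0.775) = -41.62 dBu.
Output: -41.62 + 16.3 = -25.3 dBu.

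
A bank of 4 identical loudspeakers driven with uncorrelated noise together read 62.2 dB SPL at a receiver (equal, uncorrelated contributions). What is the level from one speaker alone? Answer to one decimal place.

56.2 dB SPL

4 equal incoherent sources add 10·log₁₀(4) = 6.02 dB over one source.
L_one = 62.2 − 6.02 = 56.2 dB SPL.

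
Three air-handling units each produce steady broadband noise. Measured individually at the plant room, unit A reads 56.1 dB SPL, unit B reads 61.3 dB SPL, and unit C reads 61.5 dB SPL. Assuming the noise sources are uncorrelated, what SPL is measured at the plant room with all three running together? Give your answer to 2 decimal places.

65.01 dB SPL

Add the sources as powers (linear), then convert back to dB:
L_total = 10·log₁₀(10^(56.1/10) + 10^(61.3/10) + 10^(61.5/10)) = 10·log₁₀(3169000) = 65.01 dB SPL.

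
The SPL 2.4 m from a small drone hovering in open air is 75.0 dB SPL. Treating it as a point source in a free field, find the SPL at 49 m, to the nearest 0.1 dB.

48.8 dB SPL

Free-field point source: level drops by 20·log₁₀ of the distance ratio.
ΔL = −20·log₁₀(49/2.4) = -26.20 dB, so L₂ = 75.0 + (-26.20) = 48.8 dB SPL.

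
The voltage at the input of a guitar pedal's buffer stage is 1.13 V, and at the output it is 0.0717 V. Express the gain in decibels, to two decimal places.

Voltage ratio → dB uses the 20·log₁₀ form:
20·log₁₀(0.0717/1.13) = 20·log₁₀(0.06345) = -23.95 dB.

-23.95 dB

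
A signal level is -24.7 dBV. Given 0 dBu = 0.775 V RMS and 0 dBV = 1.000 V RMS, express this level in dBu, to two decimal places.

The offset between the scales is 20·log₁₀(0.775/1.000) = −2.214 dB.
So dBu = -24.7 + 2.214 = -22.49 dBu.

-22.49 dBu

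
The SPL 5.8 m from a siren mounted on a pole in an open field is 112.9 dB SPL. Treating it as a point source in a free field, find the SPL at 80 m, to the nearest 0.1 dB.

Inverse-square spreading gives ΔL = −20·log₁₀(d₂/d₁).
ΔL = −20·log₁₀(80/5.8) = -22.79 dB, so L₂ = 112.9 + (-22.79) = 90.1 dB SPL.

90.1 dB SPL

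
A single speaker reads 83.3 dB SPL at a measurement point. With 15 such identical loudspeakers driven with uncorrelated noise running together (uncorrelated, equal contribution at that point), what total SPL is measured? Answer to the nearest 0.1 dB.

95.1 dB SPL

15 equal incoherent sources raise the level by 10·log₁₀(15) = 11.76 dB.
L_total = 83.3 + 11.76 = 95.1 dB SPL.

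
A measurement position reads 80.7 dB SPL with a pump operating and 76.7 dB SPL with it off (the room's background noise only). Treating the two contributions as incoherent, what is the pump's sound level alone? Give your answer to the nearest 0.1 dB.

78.5 dB SPL

Background correction is a power subtraction:
L_src = 10·log₁₀(10^(80.7/10) − 10^(76.7/10)) = 10·log₁₀(70720000) = 78.5 dB SPL.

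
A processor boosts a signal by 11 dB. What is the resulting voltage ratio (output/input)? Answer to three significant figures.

3.55

Voltage ratio = 10^(dB/20).
10^(11/20) = 10^(0.5500) = 3.55.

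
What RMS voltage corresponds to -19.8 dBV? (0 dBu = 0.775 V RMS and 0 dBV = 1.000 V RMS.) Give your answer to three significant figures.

0.102 V

V = 1.000 V × 10^(-19.8/20).
= 1.000 × 0.1023 = 0.102 V.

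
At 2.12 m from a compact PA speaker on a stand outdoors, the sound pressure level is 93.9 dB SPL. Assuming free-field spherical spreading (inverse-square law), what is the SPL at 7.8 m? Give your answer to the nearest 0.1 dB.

Inverse-square spreading gives ΔL = −20·log₁₀(d₂/d₁).
ΔL = −20·log₁₀(7.8/2.12) = -11.32 dB, so L₂ = 93.9 + (-11.32) = 82.6 dB SPL.

82.6 dB SPL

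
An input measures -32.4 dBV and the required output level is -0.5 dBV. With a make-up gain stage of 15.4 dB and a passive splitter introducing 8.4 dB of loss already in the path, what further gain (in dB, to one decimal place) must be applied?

24.9 dB

The required make-up gain is the shortfall in the dB sum.
G = -0.5 − (-32.4) − 15.4 + 8.4 = 24.9 dB.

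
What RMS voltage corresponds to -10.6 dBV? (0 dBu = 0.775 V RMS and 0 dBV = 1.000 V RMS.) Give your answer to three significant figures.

0.295 V

V = 1.000 V × 10^(-10.6/20).
= 1.000 × 0.2951 = 0.295 V.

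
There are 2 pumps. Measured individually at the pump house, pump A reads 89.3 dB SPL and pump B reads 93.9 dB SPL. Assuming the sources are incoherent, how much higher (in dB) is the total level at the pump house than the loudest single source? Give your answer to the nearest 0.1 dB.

Add the sources as powers (linear), then convert back to dB:
L_total = 10·log₁₀(10^(89.3/10) + 10^(93.9/10)) = 95.19 dB SPL.
Excess over the loudest (93.9 dB): 95.19 − 93.9 = 1.3 dB.

1.3 dB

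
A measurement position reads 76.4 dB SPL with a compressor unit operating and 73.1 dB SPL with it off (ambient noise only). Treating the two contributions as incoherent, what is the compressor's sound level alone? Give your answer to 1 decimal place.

73.7 dB SPL

Remove the background by subtracting linear intensities:
L_src = 10·log₁₀(10^(76.4/10) − 10^(73.1/10)) = 10·log₁₀(23230000) = 73.7 dB SPL.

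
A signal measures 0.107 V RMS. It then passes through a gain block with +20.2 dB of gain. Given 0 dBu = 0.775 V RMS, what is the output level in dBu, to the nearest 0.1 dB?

Input level: 20·log₁₀(0.107/0.775) = -17.20 dBu.
Output: -17.20 + 20.2 = +3.0 dBu.

+3.0 dBu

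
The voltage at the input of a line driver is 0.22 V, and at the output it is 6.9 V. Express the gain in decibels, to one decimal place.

Voltage ratio → dB uses the 20·log₁₀ form:
20·log₁₀(6.9/0.22) = 20·log₁₀(31.36) = 29.9 dB.

29.9 dB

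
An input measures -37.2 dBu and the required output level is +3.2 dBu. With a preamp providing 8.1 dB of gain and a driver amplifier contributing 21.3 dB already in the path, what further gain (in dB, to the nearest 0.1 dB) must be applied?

11.0 dB

The required make-up gain is the shortfall in the dB sum.
G = +3.2 − (-37.2) − 8.1 − 21.3 = 11.0 dB.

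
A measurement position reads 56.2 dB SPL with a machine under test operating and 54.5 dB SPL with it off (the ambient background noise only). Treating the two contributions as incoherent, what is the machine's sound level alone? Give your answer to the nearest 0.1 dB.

51.3 dB SPL

Background correction is a power subtraction:
L_src = 10·log₁₀(10^(56.2/10) − 10^(54.5/10)) = 10·log₁₀(135000) = 51.3 dB SPL.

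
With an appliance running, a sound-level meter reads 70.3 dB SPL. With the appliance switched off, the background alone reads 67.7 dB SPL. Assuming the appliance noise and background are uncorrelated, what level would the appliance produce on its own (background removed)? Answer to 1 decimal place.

66.8 dB SPL

Subtract intensities: L_src = 10·log₁₀(10^(L_total/10) − 10^(L_bg/10)).
L_src = 10·log₁₀(10^(70.3/10) − 10^(67.7/10)) = 10·log₁₀(4827000) = 66.8 dB SPL.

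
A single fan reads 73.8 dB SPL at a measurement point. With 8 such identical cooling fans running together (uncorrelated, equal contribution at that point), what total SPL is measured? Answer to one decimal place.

82.8 dB SPL

8 equal incoherent sources raise the level by 10·log₁₀(8) = 9.03 dB.
L_total = 73.8 + 9.03 = 82.8 dB SPL.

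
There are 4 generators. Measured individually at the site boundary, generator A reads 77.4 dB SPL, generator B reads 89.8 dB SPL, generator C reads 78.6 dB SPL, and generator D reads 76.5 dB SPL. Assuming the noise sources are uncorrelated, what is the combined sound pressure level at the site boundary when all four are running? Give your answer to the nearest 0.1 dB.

90.5 dB SPL

Add the sources as powers (linear), then convert back to dB:
L_total = 10·log₁₀(10^(77.4/10) + 10^(89.8/10) + 10^(78.6/10) + 10^(76.5/10)) = 10·log₁₀(1127000000) = 90.5 dB SPL.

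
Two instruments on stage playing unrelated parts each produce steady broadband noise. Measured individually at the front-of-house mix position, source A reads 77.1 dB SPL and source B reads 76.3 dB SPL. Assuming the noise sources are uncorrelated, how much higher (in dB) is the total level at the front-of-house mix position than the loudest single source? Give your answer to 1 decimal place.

Add the sources as powers (linear), then convert back to dB:
L_total = 10·log₁₀(10^(77.1/10) + 10^(76.3/10)) = 79.73 dB SPL.
Excess over the loudest (77.1 dB): 79.73 − 77.1 = 2.6 dB.

2.6 dB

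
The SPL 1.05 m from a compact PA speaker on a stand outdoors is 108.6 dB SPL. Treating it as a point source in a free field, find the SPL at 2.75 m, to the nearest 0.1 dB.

For a point source in a free field, ΔL = −20·log₁₀(d₂/d₁).
ΔL = −20·log₁₀(2.75/1.05) = -8.36 dB, so L₂ = 108.6 + (-8.36) = 100.2 dB SPL.

100.2 dB SPL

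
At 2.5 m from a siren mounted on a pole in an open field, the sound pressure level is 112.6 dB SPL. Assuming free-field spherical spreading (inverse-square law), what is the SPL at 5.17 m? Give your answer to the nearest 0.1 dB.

106.3 dB SPL

For a point source in a free field, ΔL = −20·log₁₀(d₂/d₁).
ΔL = −20·log₁₀(5.17/2.5) = -6.31 dB, so L₂ = 112.6 + (-6.31) = 106.3 dB SPL.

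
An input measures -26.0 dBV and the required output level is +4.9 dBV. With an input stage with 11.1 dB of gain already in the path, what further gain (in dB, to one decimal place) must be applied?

The required make-up gain is the shortfall in the dB sum.
G = +4.9 − (-26.0) − 11.1 = 19.8 dB.

19.8 dB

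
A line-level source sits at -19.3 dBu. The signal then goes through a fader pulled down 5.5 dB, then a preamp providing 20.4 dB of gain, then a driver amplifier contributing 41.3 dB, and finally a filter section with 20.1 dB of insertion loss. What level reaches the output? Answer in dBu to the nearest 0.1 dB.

+16.8 dBu

Gain stages sum in dB:
-19.3 − 5.5 + 20.4 + 41.3 − 20.1 = +16.8 dBu.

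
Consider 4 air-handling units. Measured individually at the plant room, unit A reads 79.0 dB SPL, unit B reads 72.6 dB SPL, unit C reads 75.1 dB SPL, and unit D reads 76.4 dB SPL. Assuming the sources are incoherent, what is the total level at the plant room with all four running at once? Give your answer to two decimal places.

82.40 dB SPL

Incoherent sources sum as intensities:
L_total = 10·log₁₀(10^(79.0/10) + 10^(72.6/10) + 10^(75.1/10) + 10^(76.4/10)) = 10·log₁₀(173600000) = 82.40 dB SPL.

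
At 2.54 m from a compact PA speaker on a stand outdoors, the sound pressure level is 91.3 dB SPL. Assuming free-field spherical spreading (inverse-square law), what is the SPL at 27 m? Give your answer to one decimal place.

Free-field point source: level drops by 20·log₁₀ of the distance ratio.
ΔL = −20·log₁₀(27/2.54) = -20.53 dB, so L₂ = 91.3 + (-20.53) = 70.8 dB SPL.

70.8 dB SPL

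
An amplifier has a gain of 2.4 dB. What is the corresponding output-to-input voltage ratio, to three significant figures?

Voltage ratio = 10^(dB/20).
10^(2.4/20) = 10^(0.1200) = 1.32.

1.32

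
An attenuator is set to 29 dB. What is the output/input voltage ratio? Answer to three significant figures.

0.0355

Voltage ratio = 10^(dB/20).
10^(-29/20) = 10^(-1.450) = 0.0355.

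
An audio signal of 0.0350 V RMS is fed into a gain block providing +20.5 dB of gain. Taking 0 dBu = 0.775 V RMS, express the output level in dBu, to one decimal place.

-6.4 dBu

Input level: 20·log₁₀(0.0350/0.775) = -26.90 dBu.
Output: -26.90 + 20.5 = -6.4 dBu.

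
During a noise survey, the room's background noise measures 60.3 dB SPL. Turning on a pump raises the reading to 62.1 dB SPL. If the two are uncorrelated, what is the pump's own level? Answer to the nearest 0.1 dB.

57.4 dB SPL

Background correction is a power subtraction:
L_src = 10·log₁₀(10^(62.1/10) − 10^(60.3/10)) = 10·log₁₀(550300) = 57.4 dB SPL.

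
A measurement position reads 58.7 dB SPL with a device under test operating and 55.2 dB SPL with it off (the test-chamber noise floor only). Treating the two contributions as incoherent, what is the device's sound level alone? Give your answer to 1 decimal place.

56.1 dB SPL

Remove the background by subtracting linear intensities:
L_src = 10·log₁₀(10^(58.7/10) − 10^(55.2/10)) = 10·log₁₀(410200) = 56.1 dB SPL.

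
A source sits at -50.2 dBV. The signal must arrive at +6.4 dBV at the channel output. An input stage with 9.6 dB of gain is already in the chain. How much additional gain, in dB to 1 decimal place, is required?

47.0 dB

The required make-up gain is the shortfall in the dB sum.
G = +6.4 − (-50.2) − 9.6 = 47.0 dB.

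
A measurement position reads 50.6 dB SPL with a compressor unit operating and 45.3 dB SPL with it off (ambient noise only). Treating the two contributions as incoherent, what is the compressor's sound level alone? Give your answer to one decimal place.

49.1 dB SPL

Remove the background by subtracting linear intensities:
L_src = 10·log₁₀(10^(50.6/10) − 10^(45.3/10)) = 10·log₁₀(80930) = 49.1 dB SPL.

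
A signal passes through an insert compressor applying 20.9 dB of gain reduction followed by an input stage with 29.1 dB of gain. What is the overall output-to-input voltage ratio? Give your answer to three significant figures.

Net gain = (−20.9) + 29.1 = 8.2 dB.
Voltage ratio = 10^(8.2/20) = 2.57.

2.57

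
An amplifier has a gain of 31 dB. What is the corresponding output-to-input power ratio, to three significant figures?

Power ratio = 10^(dB/10).
10^(31/10) = 10^(3.100) = 1260.

1260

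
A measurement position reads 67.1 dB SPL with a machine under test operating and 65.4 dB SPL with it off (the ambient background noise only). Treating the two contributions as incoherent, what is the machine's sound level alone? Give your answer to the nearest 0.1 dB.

Remove the background by subtracting linear intensities:
L_src = 10·log₁₀(10^(67.1/10) − 10^(65.4/10)) = 10·log₁₀(1661000) = 62.2 dB SPL.

62.2 dB SPL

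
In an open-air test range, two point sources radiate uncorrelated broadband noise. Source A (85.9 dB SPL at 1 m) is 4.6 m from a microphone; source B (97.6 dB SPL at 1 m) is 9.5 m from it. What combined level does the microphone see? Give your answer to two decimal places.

79.15 dB SPL

At the listener: L_A = 85.9 − 20·log₁₀(4.6) = 72.645 dB; L_B = 97.6 − 20·log₁₀(9.5) = 78.046 dB.
Combined: 10·log₁₀(10^(72.645/10)+10^(78.046/10)) = 79.15 dB SPL.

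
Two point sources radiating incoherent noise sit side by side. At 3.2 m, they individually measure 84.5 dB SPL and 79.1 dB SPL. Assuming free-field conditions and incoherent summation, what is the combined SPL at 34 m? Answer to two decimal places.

65.07 dB SPL

Combined at 3.2 m: 10·log₁₀(10^(84.5/10)+10^(79.1/10)) = 85.601 dB SPL.
Then apply −20·log₁₀(34/3.2) = -20.527 dB → 65.07 dB SPL.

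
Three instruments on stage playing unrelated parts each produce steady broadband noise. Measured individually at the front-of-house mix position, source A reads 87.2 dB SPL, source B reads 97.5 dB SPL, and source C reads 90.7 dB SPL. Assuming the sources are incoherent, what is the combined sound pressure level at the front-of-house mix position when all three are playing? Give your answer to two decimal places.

Incoherent sources sum as intensities:
L_total = 10·log₁₀(10^(87.2/10) + 10^(97.5/10) + 10^(90.7/10)) = 10·log₁₀(7323000000) = 98.65 dB SPL.

98.65 dB SPL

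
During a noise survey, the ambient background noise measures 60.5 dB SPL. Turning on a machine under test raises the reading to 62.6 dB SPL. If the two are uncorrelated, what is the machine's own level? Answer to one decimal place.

58.4 dB SPL

Subtract intensities: L_src = 10·log₁₀(10^(L_total/10) − 10^(L_bg/10)).
L_src = 10·log₁₀(10^(62.6/10) − 10^(60.5/10)) = 10·log₁₀(697700) = 58.4 dB SPL.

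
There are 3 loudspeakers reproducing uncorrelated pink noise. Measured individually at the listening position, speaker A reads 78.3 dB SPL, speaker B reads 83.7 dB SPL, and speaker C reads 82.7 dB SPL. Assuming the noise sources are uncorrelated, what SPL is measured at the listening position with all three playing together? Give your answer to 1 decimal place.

Incoherent sources sum as intensities:
L_total = 10·log₁₀(10^(78.3/10) + 10^(83.7/10) + 10^(82.7/10)) = 10·log₁₀(488200000) = 86.9 dB SPL.

86.9 dB SPL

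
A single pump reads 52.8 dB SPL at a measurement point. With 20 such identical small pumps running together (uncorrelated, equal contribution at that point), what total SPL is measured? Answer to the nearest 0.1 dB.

20 equal incoherent sources raise the level by 10·log₁₀(20) = 13.01 dB.
L_total = 52.8 + 13.01 = 65.8 dB SPL.

65.8 dB SPL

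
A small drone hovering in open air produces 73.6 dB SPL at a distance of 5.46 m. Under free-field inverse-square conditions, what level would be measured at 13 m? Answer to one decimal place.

For a point source in a free field, ΔL = −20·log₁₀(d₂/d₁).
ΔL = −20·log₁₀(13/5.46) = -7.54 dB, so L₂ = 73.6 + (-7.54) = 66.1 dB SPL.

66.1 dB SPL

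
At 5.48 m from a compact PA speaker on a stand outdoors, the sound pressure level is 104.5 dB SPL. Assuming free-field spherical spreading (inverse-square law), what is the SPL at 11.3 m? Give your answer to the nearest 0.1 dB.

98.2 dB SPL

Free-field point source: level drops by 20·log₁₀ of the distance ratio.
ΔL = −20·log₁₀(11.3/5.48) = -6.29 dB, so L₂ = 104.5 + (-6.29) = 98.2 dB SPL.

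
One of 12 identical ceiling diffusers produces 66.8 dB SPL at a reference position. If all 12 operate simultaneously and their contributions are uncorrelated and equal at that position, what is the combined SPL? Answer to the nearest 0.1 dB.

12 equal incoherent sources raise the level by 10·log₁₀(12) = 10.79 dB.
L_total = 66.8 + 10.79 = 77.6 dB SPL.

77.6 dB SPL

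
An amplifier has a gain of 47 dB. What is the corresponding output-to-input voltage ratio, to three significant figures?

224

Voltage ratio = 10^(dB/20).
10^(47/20) = 10^(2.350) = 224.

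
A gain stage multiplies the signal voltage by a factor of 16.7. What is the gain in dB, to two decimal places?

24.45 dB

Voltage is an amplitude quantity, so gain = 20·log₁₀(V_out/V_in).
20·log₁₀(16.7) = 24.45 dB.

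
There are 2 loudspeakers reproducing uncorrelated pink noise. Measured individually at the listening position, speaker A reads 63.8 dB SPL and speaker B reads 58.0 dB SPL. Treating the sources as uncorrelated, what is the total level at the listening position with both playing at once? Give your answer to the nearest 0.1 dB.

Add the sources as powers (linear), then convert back to dB:
L_total = 10·log₁₀(10^(63.8/10) + 10^(58.0/10)) = 10·log₁₀(3030000) = 64.8 dB SPL.

64.8 dB SPL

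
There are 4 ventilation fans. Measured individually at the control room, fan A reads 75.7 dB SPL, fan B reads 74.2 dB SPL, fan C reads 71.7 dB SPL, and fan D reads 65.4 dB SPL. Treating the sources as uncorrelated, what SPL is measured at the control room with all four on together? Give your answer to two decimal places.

79.12 dB SPL

Uncorrelated sources add in intensity (power), not in dB.
L_total = 10·log₁₀(10^(75.7/10) + 10^(74.2/10) + 10^(71.7/10) + 10^(65.4/10)) = 10·log₁₀(81710000) = 79.12 dB SPL.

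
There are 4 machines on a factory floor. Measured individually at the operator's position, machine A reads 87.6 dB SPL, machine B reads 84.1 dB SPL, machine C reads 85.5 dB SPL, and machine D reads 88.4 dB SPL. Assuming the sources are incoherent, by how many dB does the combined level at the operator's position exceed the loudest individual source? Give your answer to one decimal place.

4.3 dB

Add the sources as powers (linear), then convert back to dB:
L_total = 10·log₁₀(10^(87.6/10) + 10^(84.1/10) + 10^(85.5/10) + 10^(88.4/10)) = 92.74 dB SPL.
Excess over the loudest (88.4 dB): 92.74 − 88.4 = 4.3 dB.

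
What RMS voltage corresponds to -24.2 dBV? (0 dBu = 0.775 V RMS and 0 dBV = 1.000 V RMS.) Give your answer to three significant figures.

V = 1.000 V × 10^(-24.2/20).
= 1.000 × 0.06166 = 0.0617 V.

0.0617 V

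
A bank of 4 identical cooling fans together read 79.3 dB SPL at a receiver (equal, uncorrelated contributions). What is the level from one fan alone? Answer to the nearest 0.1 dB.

73.3 dB SPL

4 equal incoherent sources add 10·log₁₀(4) = 6.02 dB over one source.
L_one = 79.3 − 6.02 = 73.3 dB SPL.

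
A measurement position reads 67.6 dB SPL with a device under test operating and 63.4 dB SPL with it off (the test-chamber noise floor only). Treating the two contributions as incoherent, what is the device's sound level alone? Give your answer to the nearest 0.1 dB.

65.5 dB SPL

Background correction is a power subtraction:
L_src = 10·log₁₀(10^(67.6/10) − 10^(63.4/10)) = 10·log₁₀(3567000) = 65.5 dB SPL.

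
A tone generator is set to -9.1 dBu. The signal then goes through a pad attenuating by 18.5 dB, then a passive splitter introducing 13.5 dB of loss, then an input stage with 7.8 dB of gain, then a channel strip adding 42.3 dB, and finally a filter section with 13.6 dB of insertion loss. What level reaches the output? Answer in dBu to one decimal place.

In dB, series stages simply add:
-9.1 − 18.5 − 13.5 + 7.8 + 42.3 − 13.6 = -4.6 dBu.

-4.6 dBu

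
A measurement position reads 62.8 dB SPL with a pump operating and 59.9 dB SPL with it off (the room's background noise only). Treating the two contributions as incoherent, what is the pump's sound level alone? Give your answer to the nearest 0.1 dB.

59.7 dB SPL

Subtract intensities: L_src = 10·log₁₀(10^(L_total/10) − 10^(L_bg/10)).
L_src = 10·log₁₀(10^(62.8/10) − 10^(59.9/10)) = 10·log₁₀(928200) = 59.7 dB SPL.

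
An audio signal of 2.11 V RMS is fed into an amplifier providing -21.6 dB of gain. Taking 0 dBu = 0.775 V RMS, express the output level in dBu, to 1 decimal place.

Input level: 20·log₁₀(2.11/0.775) = 8.70 dBu.
Output: 8.70 − 21.6 = -12.9 dBu.

-12.9 dBu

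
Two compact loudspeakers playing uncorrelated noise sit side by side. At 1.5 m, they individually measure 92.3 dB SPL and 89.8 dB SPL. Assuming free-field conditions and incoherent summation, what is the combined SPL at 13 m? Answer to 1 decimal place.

75.5 dB SPL

Combined at 1.5 m: 10·log₁₀(10^(92.3/10)+10^(89.8/10)) = 94.24 dB SPL.
Then apply −20·log₁₀(13/1.5) = -18.76 dB → 75.5 dB SPL.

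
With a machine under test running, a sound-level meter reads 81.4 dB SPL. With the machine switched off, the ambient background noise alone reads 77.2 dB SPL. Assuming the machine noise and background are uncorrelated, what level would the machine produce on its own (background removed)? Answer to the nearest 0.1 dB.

79.3 dB SPL

Subtract intensities: L_src = 10·log₁₀(10^(L_total/10) − 10^(L_bg/10)).
L_src = 10·log₁₀(10^(81.4/10) − 10^(77.2/10)) = 10·log₁₀(85560000) = 79.3 dB SPL.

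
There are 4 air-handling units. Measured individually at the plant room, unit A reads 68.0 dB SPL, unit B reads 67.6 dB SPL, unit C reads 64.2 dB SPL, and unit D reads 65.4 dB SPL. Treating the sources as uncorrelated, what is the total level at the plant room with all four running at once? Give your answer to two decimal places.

Add the sources as powers (linear), then convert back to dB:
L_total = 10·log₁₀(10^(68.0/10) + 10^(67.6/10) + 10^(64.2/10) + 10^(65.4/10)) = 10·log₁₀(18160000) = 72.59 dB SPL.

72.59 dB SPL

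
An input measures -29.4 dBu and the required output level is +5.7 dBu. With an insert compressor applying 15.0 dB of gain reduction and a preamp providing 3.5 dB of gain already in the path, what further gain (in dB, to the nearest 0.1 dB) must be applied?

46.6 dB

The required make-up gain is the shortfall in the dB sum.
G = +5.7 − (-29.4) + 15.0 − 3.5 = 46.6 dB.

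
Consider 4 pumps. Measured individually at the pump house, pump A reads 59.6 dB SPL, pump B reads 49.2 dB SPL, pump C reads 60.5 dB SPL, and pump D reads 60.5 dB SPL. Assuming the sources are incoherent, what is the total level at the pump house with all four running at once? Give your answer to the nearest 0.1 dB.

Uncorrelated sources add in intensity (power), not in dB.
L_total = 10·log₁₀(10^(59.6/10) + 10^(49.2/10) + 10^(60.5/10) + 10^(60.5/10)) = 10·log₁₀(3239000) = 65.1 dB SPL.

65.1 dB SPL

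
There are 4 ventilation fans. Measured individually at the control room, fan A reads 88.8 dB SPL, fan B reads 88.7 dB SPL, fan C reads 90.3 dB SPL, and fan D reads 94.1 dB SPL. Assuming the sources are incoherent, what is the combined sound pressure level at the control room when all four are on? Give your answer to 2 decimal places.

97.11 dB SPL

Incoherent sources sum as intensities:
L_total = 10·log₁₀(10^(88.8/10) + 10^(88.7/10) + 10^(90.3/10) + 10^(94.1/10)) = 10·log₁₀(5142000000) = 97.11 dB SPL.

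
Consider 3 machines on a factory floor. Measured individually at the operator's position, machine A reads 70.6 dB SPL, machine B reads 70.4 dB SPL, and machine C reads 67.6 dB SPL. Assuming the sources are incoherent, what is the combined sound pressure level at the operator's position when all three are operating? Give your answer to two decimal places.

74.50 dB SPL

Uncorrelated sources add in intensity (power), not in dB.
L_total = 10·log₁₀(10^(70.6/10) + 10^(70.4/10) + 10^(67.6/10)) = 10·log₁₀(28200000) = 74.50 dB SPL.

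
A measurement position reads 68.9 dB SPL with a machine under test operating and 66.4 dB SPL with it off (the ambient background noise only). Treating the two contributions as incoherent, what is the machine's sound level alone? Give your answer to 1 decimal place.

Remove the background by subtracting linear intensities:
L_src = 10·log₁₀(10^(68.9/10) − 10^(66.4/10)) = 10·log₁₀(3397000) = 65.3 dB SPL.

65.3 dB SPL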